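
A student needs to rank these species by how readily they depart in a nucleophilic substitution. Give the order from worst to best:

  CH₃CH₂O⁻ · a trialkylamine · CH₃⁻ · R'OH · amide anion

CH₃⁻ < amide anion < CH₃CH₂O⁻ < a trialkylamine < R'OH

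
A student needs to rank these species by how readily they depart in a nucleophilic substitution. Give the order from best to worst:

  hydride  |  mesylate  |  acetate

mesylate: pKₐ(CH₃SO₃H (MsOH)) ≈ -1.9
acetate: pKₐ(CH₃COOH) ≈ 4.8 — resonance-stabilised but still a weak base
hydride: pKₐ(H₂) ≈ 36 — extremely strong base; leaves only in special hydride-transfer contexts

mesylate > acetate > hydride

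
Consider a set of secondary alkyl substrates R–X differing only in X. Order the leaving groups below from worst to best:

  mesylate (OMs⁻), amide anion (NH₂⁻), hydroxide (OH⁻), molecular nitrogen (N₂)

Rank by basicity of the departing species: weakest base leaves most easily.
molecular nitrogen (N₂): no meaningful conjugate acid; N₂ departs as an exceptionally stable neutral molecule
mesylate (OMs⁻): pKₐ(CH₃SO₃H (MsOH)) ≈ -1.9 — resonance-delocalised alkanesulfonate
hydroxide (OH⁻): pKₐ(H₂O) ≈ 15.7
amide anion (NH₂⁻): pKₐ(NH₃) ≈ 38
Reversing gives the worst-to-best order requested.

amide anion (NH₂⁻) < hydroxide (OH⁻) < mesylate (OMs⁻) < molecular nitrogen (N₂)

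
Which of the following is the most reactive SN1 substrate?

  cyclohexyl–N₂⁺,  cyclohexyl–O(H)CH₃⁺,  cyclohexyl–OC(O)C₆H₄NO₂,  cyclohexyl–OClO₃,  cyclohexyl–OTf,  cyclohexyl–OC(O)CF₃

With the same alkyl group throughout, only the leaving group differentiates the rates.
Rank by basicity of the departing species: weakest base leaves most easily.
cyclohexyl–N₂⁺ loses N₂: no meaningful conjugate acid; N₂ departs as an exceptionally stable neutral molecule
cyclohexyl–OTf loses OTf⁻: pKₐ(CF₃SO₃H (triflic acid)) ≈ -14
cyclohexyl–OClO₃ loses ClO₄⁻: pKₐ(HClO₄) ≈ -10
cyclohexyl–O(H)CH₃⁺ loses R'OH: pKₐ(R'OH₂⁺) ≈ -2.4
cyclohexyl–OC(O)CF₃ loses CF₃COO⁻: pKₐ(CF₃COOH) ≈ 0.2
cyclohexyl–OC(O)C₆H₄NO₂ loses p-O₂N–C₆H₄–COO⁻: pKₐ(p-nitrobenzoic acid) ≈ 3.4

cyclohexyl–N₂⁺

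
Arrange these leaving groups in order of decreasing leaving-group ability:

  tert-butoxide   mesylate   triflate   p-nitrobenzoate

triflate: pKₐ(CF₃SO₃H (triflic acid)) ≈ -14 — charge spread over three oxygens and a CF₃ group; the premier leaving group in synthesis
mesylate: pKₐ(CH₃SO₃H (MsOH)) ≈ -1.9
p-nitrobenzoate: pKₐ(p-nitrobenzoic acid) ≈ 3.4 — electron-withdrawing nitro group stabilises the carboxylate
tert-butoxide: pKₐ(t-BuOH) ≈ 18 — bulky, strongly basic alkoxide

triflate > mesylate > p-nitrobenzoate > tert-butoxide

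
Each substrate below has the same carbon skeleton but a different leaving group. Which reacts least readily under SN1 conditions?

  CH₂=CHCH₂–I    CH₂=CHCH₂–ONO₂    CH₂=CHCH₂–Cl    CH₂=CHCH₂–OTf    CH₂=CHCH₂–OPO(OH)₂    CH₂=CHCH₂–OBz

Same R in every case — rank the leaving groups.
The more stable X⁻ (or X) is on its own — i.e. the weaker a base it is — the better a leaving group it makes.
CH₂=CHCH₂–OTf loses OTf⁻: pKₐ(CF₃SO₃H (triflic acid)) ≈ -14
CH₂=CHCH₂–I loses I⁻: pKₐ(HI) ≈ -10
CH₂=CHCH₂–Cl loses Cl⁻: pKₐ(HCl) ≈ -7
CH₂=CHCH₂–ONO₂ loses NO₃⁻: pKₐ(HNO₃) ≈ -1.3
CH₂=CHCH₂–OPO(OH)₂ loses H₂PO₄⁻: pKₐ(H₃PO₄) ≈ 2.1
CH₂=CHCH₂–OBz loses PhCOO⁻: pKₐ(C₆H₅COOH) ≈ 4.2

CH₂=CHCH₂–OBz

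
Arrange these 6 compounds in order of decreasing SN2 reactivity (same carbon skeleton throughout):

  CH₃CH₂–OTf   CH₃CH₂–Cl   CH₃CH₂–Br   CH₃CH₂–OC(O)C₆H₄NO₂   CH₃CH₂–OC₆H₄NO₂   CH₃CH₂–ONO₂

CH₃CH₂–OTf > CH₃CH₂–Br > CH₃CH₂–Cl > CH₃CH₂–ONO₂ > CH₃CH₂–OC(O)C₆H₄NO₂ > CH₃CH₂–OC₆H₄NO₂

The skeletons are identical, so relative rate is governed entirely by leaving-group ability.
Leaving-group ability tracks the stability of the departed species; conjugate-acid pKₐ is the usual yardstick (lower pKₐ → better LG).
CH₃CH₂–OTf loses OTf⁻: pKₐ(CF₃SO₃H (triflic acid)) ≈ -14
CH₃CH₂–Br loses Br⁻: pKₐ(HBr) ≈ -9
CH₃CH₂–Cl loses Cl⁻: pKₐ(HCl) ≈ -7
CH₃CH₂–ONO₂ loses NO₃⁻: pKₐ(HNO₃) ≈ -1.3
CH₃CH₂–OC(O)C₆H₄NO₂ loses p-O₂N–C₆H₄–COO⁻: pKₐ(p-nitrobenzoic acid) ≈ 3.4
CH₃CH₂–OC₆H₄NO₂ loses p-O₂N–C₆H₄–O⁻: pKₐ(p-nitrophenol) ≈ 7.2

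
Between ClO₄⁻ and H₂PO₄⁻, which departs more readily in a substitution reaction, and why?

ClO₄⁻ is the better leaving group.
pKₐ(HClO₄) ≈ -10 versus pKₐ(H₃PO₄) ≈ 2.1: ClO₄⁻ is the much weaker base.
Extremely weak base; rarely used for safety reasons.

ClO₄⁻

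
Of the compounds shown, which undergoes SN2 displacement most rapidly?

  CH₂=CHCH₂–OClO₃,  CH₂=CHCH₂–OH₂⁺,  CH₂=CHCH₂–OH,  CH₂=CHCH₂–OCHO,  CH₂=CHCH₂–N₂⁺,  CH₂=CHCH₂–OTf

CH₂=CHCH₂–N₂⁺

Identical carbon frameworks mean the comparison reduces to leaving-group quality.
Rank by basicity of the departing species: weakest base leaves most easily.
CH₂=CHCH₂–N₂⁺ loses N₂: no meaningful conjugate acid; N₂ departs as an exceptionally stable neutral molecule
CH₂=CHCH₂–OTf loses OTf⁻: pKₐ(CF₃SO₃H (triflic acid)) ≈ -14
CH₂=CHCH₂–OClO₃ loses ClO₄⁻: pKₐ(HClO₄) ≈ -10
CH₂=CHCH₂–OH₂⁺ loses H₂O: pKₐ(H₃O⁺) ≈ -1.7
CH₂=CHCH₂–OCHO loses HCOO⁻: pKₐ(HCOOH) ≈ 3.8
CH₂=CHCH₂–OH loses OH⁻: pKₐ(H₂O) ≈ 15.7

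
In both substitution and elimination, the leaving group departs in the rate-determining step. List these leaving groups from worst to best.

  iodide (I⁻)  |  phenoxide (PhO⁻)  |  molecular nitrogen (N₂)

phenoxide (PhO⁻) < iodide (I⁻) < molecular nitrogen (N₂)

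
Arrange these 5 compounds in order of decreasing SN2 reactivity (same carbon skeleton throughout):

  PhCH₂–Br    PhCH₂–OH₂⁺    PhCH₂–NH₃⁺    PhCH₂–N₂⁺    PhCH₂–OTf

PhCH₂–N₂⁺ > PhCH₂–OTf > PhCH₂–Br > PhCH₂–OH₂⁺ > PhCH₂–NH₃⁺

Identical carbon frameworks mean the comparison reduces to leaving-group quality.
Rank by basicity of the departing species: weakest base leaves most easily.
PhCH₂–N₂⁺ loses N₂: no meaningful conjugate acid; N₂ departs as an exceptionally stable neutral molecule
PhCH₂–OTf loses OTf⁻: pKₐ(CF₃SO₃H (triflic acid)) ≈ -14
PhCH₂–Br loses Br⁻: pKₐ(HBr) ≈ -9
PhCH₂–OH₂⁺ loses H₂O: pKₐ(H₃O⁺) ≈ -1.7
PhCH₂–NH₃⁺ loses NH₃: pKₐ(NH₄⁺) ≈ 9.2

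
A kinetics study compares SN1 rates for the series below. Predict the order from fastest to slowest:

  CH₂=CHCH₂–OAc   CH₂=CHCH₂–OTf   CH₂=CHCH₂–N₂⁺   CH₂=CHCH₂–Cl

CH₂=CHCH₂–N₂⁺ > CH₂=CHCH₂–OTf > CH₂=CHCH₂–Cl > CH₂=CHCH₂–OAc

Identical carbon frameworks mean the comparison reduces to leaving-group quality.
A good leaving group is a weak base: the lower the pKₐ of its conjugate acid, the more readily it departs.
CH₂=CHCH₂–N₂⁺ loses N₂: no meaningful conjugate acid; N₂ departs as an exceptionally stable neutral molecule
CH₂=CHCH₂–OTf loses OTf⁻: pKₐ(CF₃SO₃H (triflic acid)) ≈ -14
CH₂=CHCH₂–Cl loses Cl⁻: pKₐ(HCl) ≈ -7
CH₂=CHCH₂–OAc loses AcO⁻: pKₐ(CH₃COOH) ≈ 4.8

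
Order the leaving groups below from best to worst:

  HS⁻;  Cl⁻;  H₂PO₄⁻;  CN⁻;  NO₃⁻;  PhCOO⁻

A good leaving group is a weak base: the lower the pKₐ of its conjugate acid, the more readily it departs.
Cl⁻: pKₐ(HCl) ≈ -7 — moderately weak base
NO₃⁻: pKₐ(HNO₃) ≈ -1.3 — resonance-delocalised over three oxygens
H₂PO₄⁻: pKₐ(H₃PO₄) ≈ 2.1 — moderate base; biological leaving group after further activation
PhCOO⁻: pKₐ(C₆H₅COOH) ≈ 4.2
HS⁻: pKₐ(H₂S) ≈ 7
CN⁻: pKₐ(HCN) ≈ 9.2 — sp carbon stabilises the charge somewhat, but still a poor LG

Cl⁻ > NO₃⁻ > H₂PO₄⁻ > PhCOO⁻ > HS⁻ > CN⁻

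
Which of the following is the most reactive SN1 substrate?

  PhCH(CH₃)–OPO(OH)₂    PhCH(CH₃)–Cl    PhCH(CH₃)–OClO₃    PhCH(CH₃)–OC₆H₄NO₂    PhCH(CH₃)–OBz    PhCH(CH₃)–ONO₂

PhCH(CH₃)–OClO₃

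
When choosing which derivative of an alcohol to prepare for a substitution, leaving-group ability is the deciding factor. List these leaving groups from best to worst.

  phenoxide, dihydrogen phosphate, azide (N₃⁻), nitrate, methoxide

Leaving-group ability tracks the stability of the departed species; conjugate-acid pKₐ is the usual yardstick (lower pKₐ → better LG).
nitrate: pKₐ(HNO₃) ≈ -1.3
dihydrogen phosphate: pKₐ(H₃PO₄) ≈ 2.1
azide (N₃⁻): pKₐ(HN₃) ≈ 4.7
phenoxide: pKₐ(C₆H₅OH (phenol)) ≈ 10
methoxide: pKₐ(CH₃OH) ≈ 15.5

nitrate > dihydrogen phosphate > azide (N₃⁻) > phenoxide > methoxide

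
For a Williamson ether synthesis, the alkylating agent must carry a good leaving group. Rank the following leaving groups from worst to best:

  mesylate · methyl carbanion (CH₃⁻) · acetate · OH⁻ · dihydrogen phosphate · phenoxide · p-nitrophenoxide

methyl carbanion (CH₃⁻) < OH⁻ < phenoxide < p-nitrophenoxide < acetate < dihydrogen phosphate < mesylate

The more stable X⁻ (or X) is on its own — i.e. the weaker a base it is — the better a leaving group it makes.
mesylate: pKₐ(CH₃SO₃H (MsOH)) ≈ -1.9
dihydrogen phosphate: pKₐ(H₃PO₄) ≈ 2.1
acetate: pKₐ(CH₃COOH) ≈ 4.8
p-nitrophenoxide: pKₐ(p-nitrophenol) ≈ 7.2
phenoxide: pKₐ(C₆H₅OH (phenol)) ≈ 10
OH⁻: pKₐ(H₂O) ≈ 15.7
methyl carbanion (CH₃⁻): pKₐ(CH₄) ≈ 48
Reversing gives the worst-to-best order requested.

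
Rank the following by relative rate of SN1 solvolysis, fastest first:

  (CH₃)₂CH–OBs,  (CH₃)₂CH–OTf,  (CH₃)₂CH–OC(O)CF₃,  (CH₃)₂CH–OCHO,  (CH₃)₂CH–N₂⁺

(CH₃)₂CH–N₂⁺ > (CH₃)₂CH–OTf > (CH₃)₂CH–OBs > (CH₃)₂CH–OC(O)CF₃ > (CH₃)₂CH–OCHO

Same R in every case — rank the leaving groups.
Rank by basicity of the departing species: weakest base leaves most easily.
(CH₃)₂CH–N₂⁺ loses N₂: no meaningful conjugate acid; N₂ departs as an exceptionally stable neutral molecule
(CH₃)₂CH–OTf loses OTf⁻: pKₐ(CF₃SO₃H (triflic acid)) ≈ -14
(CH₃)₂CH–OBs loses OBs⁻: pKₐ(p-BrC₆H₄SO₃H) ≈ -2.8
(CH₃)₂CH–OC(O)CF₃ loses CF₃COO⁻: pKₐ(CF₃COOH) ≈ 0.2
(CH₃)₂CH–OCHO loses HCOO⁻: pKₐ(HCOOH) ≈ 3.8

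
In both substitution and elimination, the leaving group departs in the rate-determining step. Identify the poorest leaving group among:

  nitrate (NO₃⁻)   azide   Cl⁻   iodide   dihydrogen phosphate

azide

iodide: pKₐ(HI) ≈ -10
Cl⁻: pKₐ(HCl) ≈ -7
nitrate (NO₃⁻): pKₐ(HNO₃) ≈ -1.3
dihydrogen phosphate: pKₐ(H₃PO₄) ≈ 2.1
azide: pKₐ(HN₃) ≈ 4.7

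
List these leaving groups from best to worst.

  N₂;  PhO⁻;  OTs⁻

N₂ > OTs⁻ > PhO⁻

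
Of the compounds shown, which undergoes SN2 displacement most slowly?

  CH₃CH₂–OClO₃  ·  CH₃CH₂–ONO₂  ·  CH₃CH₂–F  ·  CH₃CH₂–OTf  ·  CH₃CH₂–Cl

CH₃CH₂–F

The skeletons are identical, so relative rate is governed entirely by leaving-group ability.
Leaving-group ability tracks the stability of the departed species; conjugate-acid pKₐ is the usual yardstick (lower pKₐ → better LG).
CH₃CH₂–OTf loses OTf⁻: pKₐ(CF₃SO₃H (triflic acid)) ≈ -14
CH₃CH₂–OClO₃ loses ClO₄⁻: pKₐ(HClO₄) ≈ -10
CH₃CH₂–Cl loses Cl⁻: pKₐ(HCl) ≈ -7
CH₃CH₂–ONO₂ loses NO₃⁻: pKₐ(HNO₃) ≈ -1.3
CH₃CH₂–F loses F⁻: pKₐ(HF) ≈ 3.2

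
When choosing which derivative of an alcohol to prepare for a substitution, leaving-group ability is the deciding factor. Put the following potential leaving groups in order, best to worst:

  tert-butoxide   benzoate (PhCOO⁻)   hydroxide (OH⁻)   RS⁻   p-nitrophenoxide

benzoate (PhCOO⁻): pKₐ(C₆H₅COOH) ≈ 4.2 — aryl carboxylate
p-nitrophenoxide: pKₐ(p-nitrophenol) ≈ 7.2 — nitro group delocalises the charge; the classic chromogenic LG
RS⁻: pKₐ(RSH (a thiol)) ≈ 10.5 — moderately basic; rarely leaves without activation
hydroxide (OH⁻): pKₐ(H₂O) ≈ 15.7
tert-butoxide: pKₐ(t-BuOH) ≈ 18 — bulky, strongly basic alkoxide

benzoate (PhCOO⁻) > p-nitrophenoxide > RS⁻ > hydroxide (OH⁻) > tert-butoxide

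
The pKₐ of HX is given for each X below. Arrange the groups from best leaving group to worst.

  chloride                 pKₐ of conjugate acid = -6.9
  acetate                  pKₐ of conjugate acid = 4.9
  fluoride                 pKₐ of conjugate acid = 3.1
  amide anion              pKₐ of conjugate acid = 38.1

chloride > fluoride > acetate > amide anion

Lower conjugate-acid pKₐ ⇒ weaker base ⇒ better leaving group.
Sorting by the given values: chloride (-6.9), fluoride (3.1), acetate (4.9), amide anion (38.1).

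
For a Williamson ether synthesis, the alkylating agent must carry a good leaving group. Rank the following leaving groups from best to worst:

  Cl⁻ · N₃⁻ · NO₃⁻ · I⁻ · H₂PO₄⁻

I⁻: pKₐ(HI) ≈ -10
Cl⁻: pKₐ(HCl) ≈ -7
NO₃⁻: pKₐ(HNO₃) ≈ -1.3
H₂PO₄⁻: pKₐ(H₃PO₄) ≈ 2.1
N₃⁻: pKₐ(HN₃) ≈ 4.7

I⁻ > Cl⁻ > NO₃⁻ > H₂PO₄⁻ > N₃⁻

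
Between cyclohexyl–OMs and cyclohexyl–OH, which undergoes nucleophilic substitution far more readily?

cyclohexyl–OMs

From cyclohexyl–OH the departing group would be OH⁻ (pKₐ(H₂O) ≈ 15.7). Strong base; essentially never leaves without prior activation.
From cyclohexyl–OMs the leaving group is OMs⁻ (pKₐ(CH₃SO₃H (MsOH)) ≈ -1.9). Resonance-delocalised alkanesulfonate.
(In practice cyclohexyl–OMs is made from cyclohexyl–OH by treatment with MsCl / Et₃N, converting the hydroxyl into a mesylate.)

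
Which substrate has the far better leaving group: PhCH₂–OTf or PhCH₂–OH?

PhCH₂–OTf

From PhCH₂–OH the departing group would be OH⁻ (pKₐ(H₂O) ≈ 15.7). Strong base; essentially never leaves without prior activation.
From PhCH₂–OTf the leaving group is OTf⁻ (pKₐ(CF₃SO₃H (triflic acid)) ≈ -14). Charge spread over three oxygens and a CF₃ group; the premier leaving group in synthesis.
(In practice PhCH₂–OTf is made from PhCH₂–OH by treatment with Tf₂O / 2,6-lutidine, converting the hydroxyl into a triflate.)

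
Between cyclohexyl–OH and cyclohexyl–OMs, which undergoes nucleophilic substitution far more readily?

From cyclohexyl–OH the departing group would be OH⁻ (pKₐ(H₂O) ≈ 15.7). Strong base; essentially never leaves without prior activation.
From cyclohexyl–OMs the leaving group is OMs⁻ (pKₐ(CH₃SO₃H (MsOH)) ≈ -1.9). Resonance-delocalised alkanesulfonate.
(In practice cyclohexyl–OMs is made from cyclohexyl–OH by treatment with MsCl / Et₃N, converting the hydroxyl into a mesylate.)

cyclohexyl–OMs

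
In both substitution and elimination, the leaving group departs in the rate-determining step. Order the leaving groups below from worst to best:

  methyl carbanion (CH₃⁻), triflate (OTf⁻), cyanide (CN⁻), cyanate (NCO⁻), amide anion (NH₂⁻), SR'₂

triflate (OTf⁻): pKₐ(CF₃SO₃H (triflic acid)) ≈ -14 — charge spread over three oxygens and a CF₃ group; the premier leaving group in synthesis
SR'₂: pKₐ(R'₂SH⁺) ≈ -7 — neutral; leaves from a sulfonium salt (R–SR'₂⁺)
cyanate (NCO⁻): pKₐ(HOCN) ≈ 3.5 — resonance between N and O
cyanide (CN⁻): pKₐ(HCN) ≈ 9.2
amide anion (NH₂⁻): pKₐ(NH₃) ≈ 38
methyl carbanion (CH₃⁻): pKₐ(CH₄) ≈ 48 — unstabilised carbanion; the worst conceivable leaving group
Listed from poorest to best leaving group as asked.

methyl carbanion (CH₃⁻) < amide anion (NH₂⁻) < cyanide (CN⁻) < cyanate (NCO⁻) < SR'₂ < triflate (OTf⁻)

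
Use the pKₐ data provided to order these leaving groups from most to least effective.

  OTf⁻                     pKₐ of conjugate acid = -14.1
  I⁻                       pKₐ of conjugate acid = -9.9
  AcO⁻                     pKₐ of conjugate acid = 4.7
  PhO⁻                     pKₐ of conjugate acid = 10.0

OTf⁻ > I⁻ > AcO⁻ > PhO⁻

Lower conjugate-acid pKₐ ⇒ weaker base ⇒ better leaving group.
Sorting by the given values: OTf⁻ (-14.1), I⁻ (-9.9), AcO⁻ (4.7), PhO⁻ (10.0).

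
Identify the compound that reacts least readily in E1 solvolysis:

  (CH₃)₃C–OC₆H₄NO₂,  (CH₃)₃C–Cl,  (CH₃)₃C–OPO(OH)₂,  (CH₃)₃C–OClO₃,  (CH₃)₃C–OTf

With the same alkyl group throughout, only the leaving group differentiates the rates.
Leaving-group ability tracks the stability of the departed species; conjugate-acid pKₐ is the usual yardstick (lower pKₐ → better LG).
(CH₃)₃C–OTf loses OTf⁻: pKₐ(CF₃SO₃H (triflic acid)) ≈ -14
(CH₃)₃C–OClO₃ loses ClO₄⁻: pKₐ(HClO₄) ≈ -10
(CH₃)₃C–Cl loses Cl⁻: pKₐ(HCl) ≈ -7
(CH₃)₃C–OPO(OH)₂ loses H₂PO₄⁻: pKₐ(H₃PO₄) ≈ 2.1
(CH₃)₃C–OC₆H₄NO₂ loses p-O₂N–C₆H₄–O⁻: pKₐ(p-nitrophenol) ≈ 7.2

(CH₃)₃C–OC₆H₄NO₂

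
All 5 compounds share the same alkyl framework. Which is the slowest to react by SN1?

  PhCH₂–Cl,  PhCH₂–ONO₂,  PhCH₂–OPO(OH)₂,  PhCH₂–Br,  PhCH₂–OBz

PhCH₂–OBz

The skeletons are identical, so relative rate is governed entirely by leaving-group ability.
Rank by basicity of the departing species: weakest base leaves most easily.
PhCH₂–Br loses Br⁻: pKₐ(HBr) ≈ -9
PhCH₂–Cl loses Cl⁻: pKₐ(HCl) ≈ -7
PhCH₂–ONO₂ loses NO₃⁻: pKₐ(HNO₃) ≈ -1.3
PhCH₂–OPO(OH)₂ loses H₂PO₄⁻: pKₐ(H₃PO₄) ≈ 2.1
PhCH₂–OBz loses PhCOO⁻: pKₐ(C₆H₅COOH) ≈ 4.2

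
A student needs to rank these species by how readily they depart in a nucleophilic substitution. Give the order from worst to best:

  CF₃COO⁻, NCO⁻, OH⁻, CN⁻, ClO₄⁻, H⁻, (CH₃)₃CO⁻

Rank by basicity of the departing species: weakest base leaves most easily.
ClO₄⁻: pKₐ(HClO₄) ≈ -10 — extremely weak base; rarely used for safety reasons
CF₃COO⁻: pKₐ(CF₃COOH) ≈ 0.2 — strongly electron-withdrawing CF₃ stabilises the carboxylate
NCO⁻: pKₐ(HOCN) ≈ 3.5
CN⁻: pKₐ(HCN) ≈ 9.2 — sp carbon stabilises the charge somewhat, but still a poor LG
OH⁻: pKₐ(H₂O) ≈ 15.7
(CH₃)₃CO⁻: pKₐ(t-BuOH) ≈ 18
H⁻: pKₐ(H₂) ≈ 36 — extremely strong base; leaves only in special hydride-transfer contexts
Listed from poorest to best leaving group as asked.

H⁻ < (CH₃)₃CO⁻ < OH⁻ < CN⁻ < NCO⁻ < CF₃COO⁻ < ClO₄⁻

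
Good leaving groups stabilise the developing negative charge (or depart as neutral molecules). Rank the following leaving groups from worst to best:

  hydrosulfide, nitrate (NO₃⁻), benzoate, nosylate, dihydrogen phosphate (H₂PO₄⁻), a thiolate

nosylate: pKₐ(p-O₂NC₆H₄SO₃H) ≈ -3.5 — p-nitro group further stabilises the sulfonate
nitrate (NO₃⁻): pKₐ(HNO₃) ≈ -1.3
dihydrogen phosphate (H₂PO₄⁻): pKₐ(H₃PO₄) ≈ 2.1 — moderate base; biological leaving group after further activation
benzoate: pKₐ(C₆H₅COOH) ≈ 4.2
hydrosulfide: pKₐ(H₂S) ≈ 7 — larger and more polarisable than the oxygen analogue
a thiolate: pKₐ(RSH (a thiol)) ≈ 10.5
Reversing gives the worst-to-best order requested.

a thiolate < hydrosulfide < benzoate < dihydrogen phosphate (H₂PO₄⁻) < nitrate (NO₃⁻) < nosylate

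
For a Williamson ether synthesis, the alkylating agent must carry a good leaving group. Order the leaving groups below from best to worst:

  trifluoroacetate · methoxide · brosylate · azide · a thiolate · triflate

triflate > brosylate > trifluoroacetate > azide > a thiolate > methoxide

Leaving-group ability tracks the stability of the departed species; conjugate-acid pKₐ is the usual yardstick (lower pKₐ → better LG).
triflate: pKₐ(CF₃SO₃H (triflic acid)) ≈ -14 — charge spread over three oxygens and a CF₃ group; the premier leaving group in synthesis
brosylate: pKₐ(p-BrC₆H₄SO₃H) ≈ -2.8
trifluoroacetate: pKₐ(CF₃COOH) ≈ 0.2
azide: pKₐ(HN₃) ≈ 4.7 — linear, resonance-stabilised
a thiolate: pKₐ(RSH (a thiol)) ≈ 10.5
methoxide: pKₐ(CH₃OH) ≈ 15.5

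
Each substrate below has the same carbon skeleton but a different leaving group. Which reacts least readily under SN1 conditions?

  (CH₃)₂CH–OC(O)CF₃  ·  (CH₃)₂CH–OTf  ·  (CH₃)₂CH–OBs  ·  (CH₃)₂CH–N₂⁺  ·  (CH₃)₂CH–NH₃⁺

(CH₃)₂CH–NH₃⁺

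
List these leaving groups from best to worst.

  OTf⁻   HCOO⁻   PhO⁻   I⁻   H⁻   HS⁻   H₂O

OTf⁻ > I⁻ > H₂O > HCOO⁻ > HS⁻ > PhO⁻ > H⁻

A good leaving group is a weak base: the lower the pKₐ of its conjugate acid, the more readily it departs.
OTf⁻: pKₐ(CF₃SO₃H (triflic acid)) ≈ -14
I⁻: pKₐ(HI) ≈ -10
H₂O: pKₐ(H₃O⁺) ≈ -1.7
HCOO⁻: pKₐ(HCOOH) ≈ 3.8
HS⁻: pKₐ(H₂S) ≈ 7
PhO⁻: pKₐ(C₆H₅OH (phenol)) ≈ 10
H⁻: pKₐ(H₂) ≈ 36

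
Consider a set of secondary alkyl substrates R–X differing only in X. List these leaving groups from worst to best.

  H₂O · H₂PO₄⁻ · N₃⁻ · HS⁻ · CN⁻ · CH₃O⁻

CH₃O⁻ < CN⁻ < HS⁻ < N₃⁻ < H₂PO₄⁻ < H₂O

Leaving-group ability tracks the stability of the departed species; conjugate-acid pKₐ is the usual yardstick (lower pKₐ → better LG).
H₂O: pKₐ(H₃O⁺) ≈ -1.7
H₂PO₄⁻: pKₐ(H₃PO₄) ≈ 2.1
N₃⁻: pKₐ(HN₃) ≈ 4.7
HS⁻: pKₐ(H₂S) ≈ 7
CN⁻: pKₐ(HCN) ≈ 9.2
CH₃O⁻: pKₐ(CH₃OH) ≈ 15.5
Listed from poorest to best leaving group as asked.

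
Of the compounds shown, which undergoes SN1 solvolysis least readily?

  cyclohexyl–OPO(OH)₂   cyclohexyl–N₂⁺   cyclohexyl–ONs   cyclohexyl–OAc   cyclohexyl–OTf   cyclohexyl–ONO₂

cyclohexyl–OAc

Same R in every case — rank the leaving groups.
The more stable X⁻ (or X) is on its own — i.e. the weaker a base it is — the better a leaving group it makes.
cyclohexyl–N₂⁺ loses N₂: no meaningful conjugate acid; N₂ departs as an exceptionally stable neutral molecule
cyclohexyl–OTf loses OTf⁻: pKₐ(CF₃SO₃H (triflic acid)) ≈ -14
cyclohexyl–ONs loses ONs⁻: pKₐ(p-O₂NC₆H₄SO₃H) ≈ -3.5
cyclohexyl–ONO₂ loses NO₃⁻: pKₐ(HNO₃) ≈ -1.3
cyclohexyl–OPO(OH)₂ loses H₂PO₄⁻: pKₐ(H₃PO₄) ≈ 2.1
cyclohexyl–OAc loses AcO⁻: pKₐ(CH₃COOH) ≈ 4.8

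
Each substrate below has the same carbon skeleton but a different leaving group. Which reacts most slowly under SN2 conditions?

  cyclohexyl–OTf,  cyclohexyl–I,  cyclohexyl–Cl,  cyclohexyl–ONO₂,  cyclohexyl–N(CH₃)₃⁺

cyclohexyl–N(CH₃)₃⁺

With the same alkyl group throughout, only the leaving group differentiates the rates.
Rank by basicity of the departing species: weakest base leaves most easily.
cyclohexyl–OTf loses OTf⁻: pKₐ(CF₃SO₃H (triflic acid)) ≈ -14
cyclohexyl–I loses I⁻: pKₐ(HI) ≈ -10
cyclohexyl–Cl loses Cl⁻: pKₐ(HCl) ≈ -7
cyclohexyl–ONO₂ loses NO₃⁻: pKₐ(HNO₃) ≈ -1.3
cyclohexyl–N(CH₃)₃⁺ loses NR'₃: pKₐ(R'₃NH⁺) ≈ 10.7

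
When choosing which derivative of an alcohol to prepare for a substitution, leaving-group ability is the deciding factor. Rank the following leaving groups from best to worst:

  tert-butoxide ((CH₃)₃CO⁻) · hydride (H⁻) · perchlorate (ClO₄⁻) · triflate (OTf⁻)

triflate (OTf⁻) > perchlorate (ClO₄⁻) > tert-butoxide ((CH₃)₃CO⁻) > hydride (H⁻)

triflate (OTf⁻): pKₐ(CF₃SO₃H (triflic acid)) ≈ -14 — charge spread over three oxygens and a CF₃ group; the premier leaving group in synthesis
perchlorate (ClO₄⁻): pKₐ(HClO₄) ≈ -10 — extremely weak base; rarely used for safety reasons
tert-butoxide ((CH₃)₃CO⁻): pKₐ(t-BuOH) ≈ 18 — bulky, strongly basic alkoxide
hydride (H⁻): pKₐ(H₂) ≈ 36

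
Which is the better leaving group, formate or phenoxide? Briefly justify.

formate is the better leaving group.
pKₐ(HCOOH) ≈ 3.8 versus pKₐ(C₆H₅OH (phenol)) ≈ 10: formate is the much weaker base.
Resonance-stabilised carboxylate.

formate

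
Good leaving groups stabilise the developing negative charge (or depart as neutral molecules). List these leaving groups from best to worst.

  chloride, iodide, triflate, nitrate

triflate > iodide > chloride > nitrate

triflate: pKₐ(CF₃SO₃H (triflic acid)) ≈ -14 — charge spread over three oxygens and a CF₃ group; the premier leaving group in synthesis
iodide: pKₐ(HI) ≈ -10 — large, highly polarisable; very weak base
chloride: pKₐ(HCl) ≈ -7 — moderately weak base
nitrate: pKₐ(HNO₃) ≈ -1.3 — resonance-delocalised over three oxygens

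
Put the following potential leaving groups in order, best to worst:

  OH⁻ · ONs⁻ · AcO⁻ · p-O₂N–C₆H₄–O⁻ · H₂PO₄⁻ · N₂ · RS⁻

Rank by basicity of the departing species: weakest base leaves most easily.
N₂: no meaningful conjugate acid; N₂ departs as an exceptionally stable neutral molecule
ONs⁻: pKₐ(p-O₂NC₆H₄SO₃H) ≈ -3.5
H₂PO₄⁻: pKₐ(H₃PO₄) ≈ 2.1
AcO⁻: pKₐ(CH₃COOH) ≈ 4.8
p-O₂N–C₆H₄–O⁻: pKₐ(p-nitrophenol) ≈ 7.2
RS⁻: pKₐ(RSH (a thiol)) ≈ 10.5
OH⁻: pKₐ(H₂O) ≈ 15.7

N₂ > ONs⁻ > H₂PO₄⁻ > AcO⁻ > p-O₂N–C₆H₄–O⁻ > RS⁻ > OH⁻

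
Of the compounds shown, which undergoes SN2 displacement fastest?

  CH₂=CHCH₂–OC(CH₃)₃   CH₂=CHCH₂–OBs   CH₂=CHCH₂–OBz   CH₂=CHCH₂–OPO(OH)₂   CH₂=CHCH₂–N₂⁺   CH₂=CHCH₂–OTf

The skeletons are identical, so relative rate is governed entirely by leaving-group ability.
Rank by basicity of the departing species: weakest base leaves most easily.
CH₂=CHCH₂–N₂⁺ loses N₂: no meaningful conjugate acid; N₂ departs as an exceptionally stable neutral molecule
CH₂=CHCH₂–OTf loses OTf⁻: pKₐ(CF₃SO₃H (triflic acid)) ≈ -14
CH₂=CHCH₂–OBs loses OBs⁻: pKₐ(p-BrC₆H₄SO₃H) ≈ -2.8
CH₂=CHCH₂–OPO(OH)₂ loses H₂PO₄⁻: pKₐ(H₃PO₄) ≈ 2.1
CH₂=CHCH₂–OBz loses PhCOO⁻: pKₐ(C₆H₅COOH) ≈ 4.2
CH₂=CHCH₂–OC(CH₃)₃ loses (CH₃)₃CO⁻: pKₐ(t-BuOH) ≈ 18

CH₂=CHCH₂–N₂⁺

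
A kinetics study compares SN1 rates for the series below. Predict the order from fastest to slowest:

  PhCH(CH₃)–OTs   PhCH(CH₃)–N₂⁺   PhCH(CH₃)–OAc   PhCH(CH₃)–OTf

With the same alkyl group throughout, only the leaving group differentiates the rates.
A good leaving group is a weak base: the lower the pKₐ of its conjugate acid, the more readily it departs.
PhCH(CH₃)–N₂⁺ loses N₂: no meaningful conjugate acid; N₂ departs as an exceptionally stable neutral molecule
PhCH(CH₃)–OTf loses OTf⁻: pKₐ(CF₃SO₃H (triflic acid)) ≈ -14
PhCH(CH₃)–OTs loses OTs⁻: pKₐ(p-CH₃C₆H₄SO₃H (TsOH)) ≈ -2.8
PhCH(CH₃)–OAc loses AcO⁻: pKₐ(CH₃COOH) ≈ 4.8

PhCH(CH₃)–N₂⁺ > PhCH(CH₃)–OTf > PhCH(CH₃)–OTs > PhCH(CH₃)–OAc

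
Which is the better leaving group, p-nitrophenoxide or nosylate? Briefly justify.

nosylate is the better leaving group.
pKₐ(p-O₂NC₆H₄SO₃H) ≈ -3.5 versus pKₐ(p-nitrophenol) ≈ 7.2: nosylate is the much weaker base.
P-nitro group further stabilises the sulfonate.

nosylate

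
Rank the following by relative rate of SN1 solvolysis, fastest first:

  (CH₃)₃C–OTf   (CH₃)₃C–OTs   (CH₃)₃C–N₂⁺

(CH₃)₃C–N₂⁺ > (CH₃)₃C–OTf > (CH₃)₃C–OTs

Identical carbon frameworks mean the comparison reduces to leaving-group quality.
A good leaving group is a weak base: the lower the pKₐ of its conjugate acid, the more readily it departs.
(CH₃)₃C–N₂⁺ loses N₂: no meaningful conjugate acid; N₂ departs as an exceptionally stable neutral molecule
(CH₃)₃C–OTf loses OTf⁻: pKₐ(CF₃SO₃H (triflic acid)) ≈ -14
(CH₃)₃C–OTs loses OTs⁻: pKₐ(p-CH₃C₆H₄SO₃H (TsOH)) ≈ -2.8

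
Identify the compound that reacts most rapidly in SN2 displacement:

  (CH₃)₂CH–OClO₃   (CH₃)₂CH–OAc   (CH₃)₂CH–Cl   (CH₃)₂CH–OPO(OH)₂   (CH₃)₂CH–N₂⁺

The skeletons are identical, so relative rate is governed entirely by leaving-group ability.
Leaving-group ability tracks the stability of the departed species; conjugate-acid pKₐ is the usual yardstick (lower pKₐ → better LG).
(CH₃)₂CH–N₂⁺ loses N₂: no meaningful conjugate acid; N₂ departs as an exceptionally stable neutral molecule
(CH₃)₂CH–OClO₃ loses ClO₄⁻: pKₐ(HClO₄) ≈ -10
(CH₃)₂CH–Cl loses Cl⁻: pKₐ(HCl) ≈ -7
(CH₃)₂CH–OPO(OH)₂ loses H₂PO₄⁻: pKₐ(H₃PO₄) ≈ 2.1
(CH₃)₂CH–OAc loses AcO⁻: pKₐ(CH₃COOH) ≈ 4.8

(CH₃)₂CH–N₂⁺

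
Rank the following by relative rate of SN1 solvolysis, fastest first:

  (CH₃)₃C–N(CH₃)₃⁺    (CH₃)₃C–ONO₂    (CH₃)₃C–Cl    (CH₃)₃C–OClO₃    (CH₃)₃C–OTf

Identical carbon frameworks mean the comparison reduces to leaving-group quality.
A good leaving group is a weak base: the lower the pKₐ of its conjugate acid, the more readily it departs.
(CH₃)₃C–OTf loses OTf⁻: pKₐ(CF₃SO₃H (triflic acid)) ≈ -14
(CH₃)₃C–OClO₃ loses ClO₄⁻: pKₐ(HClO₄) ≈ -10
(CH₃)₃C–Cl loses Cl⁻: pKₐ(HCl) ≈ -7
(CH₃)₃C–ONO₂ loses NO₃⁻: pKₐ(HNO₃) ≈ -1.3
(CH₃)₃C–N(CH₃)₃⁺ loses NR'₃: pKₐ(R'₃NH⁺) ≈ 10.7

(CH₃)₃C–OTf > (CH₃)₃C–OClO₃ > (CH₃)₃C–Cl > (CH₃)₃C–ONO₂ > (CH₃)₃C–N(CH₃)₃⁺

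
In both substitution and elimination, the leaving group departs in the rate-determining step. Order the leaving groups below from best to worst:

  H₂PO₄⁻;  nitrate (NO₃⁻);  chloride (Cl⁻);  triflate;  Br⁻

The more stable X⁻ (or X) is on its own — i.e. the weaker a base it is — the better a leaving group it makes.
triflate: pKₐ(CF₃SO₃H (triflic acid)) ≈ -14
Br⁻: pKₐ(HBr) ≈ -9
chloride (Cl⁻): pKₐ(HCl) ≈ -7
nitrate (NO₃⁻): pKₐ(HNO₃) ≈ -1.3
H₂PO₄⁻: pKₐ(H₃PO₄) ≈ 2.1

triflate > Br⁻ > chloride (Cl⁻) > nitrate (NO₃⁻) > H₂PO₄⁻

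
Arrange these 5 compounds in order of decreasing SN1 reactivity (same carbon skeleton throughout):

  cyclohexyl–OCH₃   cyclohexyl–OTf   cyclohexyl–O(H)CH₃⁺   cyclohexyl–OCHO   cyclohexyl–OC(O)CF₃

The skeletons are identical, so relative rate is governed entirely by leaving-group ability.
Leaving-group ability tracks the stability of the departed species; conjugate-acid pKₐ is the usual yardstick (lower pKₐ → better LG).
cyclohexyl–OTf loses OTf⁻: pKₐ(CF₃SO₃H (triflic acid)) ≈ -14
cyclohexyl–O(H)CH₃⁺ loses R'OH: pKₐ(R'OH₂⁺) ≈ -2.4
cyclohexyl–OC(O)CF₃ loses CF₃COO⁻: pKₐ(CF₃COOH) ≈ 0.2
cyclohexyl–OCHO loses HCOO⁻: pKₐ(HCOOH) ≈ 3.8
cyclohexyl–OCH₃ loses CH₃O⁻: pKₐ(CH₃OH) ≈ 15.5

cyclohexyl–OTf > cyclohexyl–O(H)CH₃⁺ > cyclohexyl–OC(O)CF₃ > cyclohexyl–OCHO > cyclohexyl–OCH₃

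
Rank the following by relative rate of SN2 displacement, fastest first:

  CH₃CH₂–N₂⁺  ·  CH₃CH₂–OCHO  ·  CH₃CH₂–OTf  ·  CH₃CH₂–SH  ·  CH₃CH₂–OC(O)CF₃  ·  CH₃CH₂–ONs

CH₃CH₂–N₂⁺ > CH₃CH₂–OTf > CH₃CH₂–ONs > CH₃CH₂–OC(O)CF₃ > CH₃CH₂–OCHO > CH₃CH₂–SH

With the same alkyl group throughout, only the leaving group differentiates the rates.
A good leaving group is a weak base: the lower the pKₐ of its conjugate acid, the more readily it departs.
CH₃CH₂–N₂⁺ loses N₂: no meaningful conjugate acid; N₂ departs as an exceptionally stable neutral molecule
CH₃CH₂–OTf loses OTf⁻: pKₐ(CF₃SO₃H (triflic acid)) ≈ -14
CH₃CH₂–ONs loses ONs⁻: pKₐ(p-O₂NC₆H₄SO₃H) ≈ -3.5
CH₃CH₂–OC(O)CF₃ loses CF₃COO⁻: pKₐ(CF₃COOH) ≈ 0.2
CH₃CH₂–OCHO loses HCOO⁻: pKₐ(HCOOH) ≈ 3.8
CH₃CH₂–SH loses HS⁻: pKₐ(H₂S) ≈ 7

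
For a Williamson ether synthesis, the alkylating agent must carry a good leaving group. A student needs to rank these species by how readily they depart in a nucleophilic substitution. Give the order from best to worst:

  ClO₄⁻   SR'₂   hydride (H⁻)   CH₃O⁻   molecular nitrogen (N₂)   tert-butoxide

Leaving-group ability tracks the stability of the departed species; conjugate-acid pKₐ is the usual yardstick (lower pKₐ → better LG).
molecular nitrogen (N₂): no meaningful conjugate acid; N₂ departs as an exceptionally stable neutral molecule
ClO₄⁻: pKₐ(HClO₄) ≈ -10
SR'₂: pKₐ(R'₂SH⁺) ≈ -7
CH₃O⁻: pKₐ(CH₃OH) ≈ 15.5
tert-butoxide: pKₐ(t-BuOH) ≈ 18
hydride (H⁻): pKₐ(H₂) ≈ 36

molecular nitrogen (N₂) > ClO₄⁻ > SR'₂ > CH₃O⁻ > tert-butoxide > hydride (H⁻)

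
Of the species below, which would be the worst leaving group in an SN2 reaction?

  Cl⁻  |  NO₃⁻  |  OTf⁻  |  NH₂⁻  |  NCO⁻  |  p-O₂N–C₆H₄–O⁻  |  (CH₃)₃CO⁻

NH₂⁻

OTf⁻: pKₐ(CF₃SO₃H (triflic acid)) ≈ -14
Cl⁻: pKₐ(HCl) ≈ -7
NO₃⁻: pKₐ(HNO₃) ≈ -1.3
NCO⁻: pKₐ(HOCN) ≈ 3.5
p-O₂N–C₆H₄–O⁻: pKₐ(p-nitrophenol) ≈ 7.2
(CH₃)₃CO⁻: pKₐ(t-BuOH) ≈ 18
NH₂⁻: pKₐ(NH₃) ≈ 38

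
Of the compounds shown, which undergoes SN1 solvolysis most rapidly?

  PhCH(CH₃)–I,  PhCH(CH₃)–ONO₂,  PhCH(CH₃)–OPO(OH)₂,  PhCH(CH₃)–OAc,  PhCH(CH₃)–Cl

PhCH(CH₃)–I

Identical carbon frameworks mean the comparison reduces to leaving-group quality.
A good leaving group is a weak base: the lower the pKₐ of its conjugate acid, the more readily it departs.
PhCH(CH₃)–I loses I⁻: pKₐ(HI) ≈ -10
PhCH(CH₃)–Cl loses Cl⁻: pKₐ(HCl) ≈ -7
PhCH(CH₃)–ONO₂ loses NO₃⁻: pKₐ(HNO₃) ≈ -1.3
PhCH(CH₃)–OPO(OH)₂ loses H₂PO₄⁻: pKₐ(H₃PO₄) ≈ 2.1
PhCH(CH₃)–OAc loses AcO⁻: pKₐ(CH₃COOH) ≈ 4.8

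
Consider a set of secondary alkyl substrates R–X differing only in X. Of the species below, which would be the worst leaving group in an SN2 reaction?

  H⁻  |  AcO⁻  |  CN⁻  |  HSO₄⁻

The more stable X⁻ (or X) is on its own — i.e. the weaker a base it is — the better a leaving group it makes.
HSO₄⁻: pKₐ(H₂SO₄) ≈ -3
AcO⁻: pKₐ(CH₃COOH) ≈ 4.8
CN⁻: pKₐ(HCN) ≈ 9.2
H⁻: pKₐ(H₂) ≈ 36

H⁻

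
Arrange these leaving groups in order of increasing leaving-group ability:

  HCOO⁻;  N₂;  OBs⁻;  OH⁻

OH⁻ < HCOO⁻ < OBs⁻ < N₂

The more stable X⁻ (or X) is on its own — i.e. the weaker a base it is — the better a leaving group it makes.
N₂: no meaningful conjugate acid; N₂ departs as an exceptionally stable neutral molecule
OBs⁻: pKₐ(p-BrC₆H₄SO₃H) ≈ -2.8
HCOO⁻: pKₐ(HCOOH) ≈ 3.8
OH⁻: pKₐ(H₂O) ≈ 15.7 — strong base; essentially never leaves without prior activation
Reversing gives the worst-to-best order requested.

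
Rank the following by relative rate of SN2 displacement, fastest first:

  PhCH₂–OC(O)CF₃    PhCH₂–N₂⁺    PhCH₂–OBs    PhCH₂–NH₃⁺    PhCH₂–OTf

PhCH₂–N₂⁺ > PhCH₂–OTf > PhCH₂–OBs > PhCH₂–OC(O)CF₃ > PhCH₂–NH₃⁺

The skeletons are identical, so relative rate is governed entirely by leaving-group ability.
Rank by basicity of the departing species: weakest base leaves most easily.
PhCH₂–N₂⁺ loses N₂: no meaningful conjugate acid; N₂ departs as an exceptionally stable neutral molecule
PhCH₂–OTf loses OTf⁻: pKₐ(CF₃SO₃H (triflic acid)) ≈ -14
PhCH₂–OBs loses OBs⁻: pKₐ(p-BrC₆H₄SO₃H) ≈ -2.8
PhCH₂–OC(O)CF₃ loses CF₃COO⁻: pKₐ(CF₃COOH) ≈ 0.2
PhCH₂–NH₃⁺ loses NH₃: pKₐ(NH₄⁺) ≈ 9.2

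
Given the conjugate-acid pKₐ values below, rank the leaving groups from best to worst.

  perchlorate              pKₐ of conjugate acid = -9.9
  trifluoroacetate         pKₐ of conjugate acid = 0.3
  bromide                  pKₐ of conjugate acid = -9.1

Lower conjugate-acid pKₐ ⇒ weaker base ⇒ better leaving group.
Sorting by the given values: perchlorate (-9.9), bromide (-9.1), trifluoroacetate (0.3).

perchlorate > bromide > trifluoroacetate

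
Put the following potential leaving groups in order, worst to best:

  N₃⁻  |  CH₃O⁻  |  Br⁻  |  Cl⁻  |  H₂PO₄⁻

A good leaving group is a weak base: the lower the pKₐ of its conjugate acid, the more readily it departs.
Br⁻: pKₐ(HBr) ≈ -9 — weak base; good leaving group
Cl⁻: pKₐ(HCl) ≈ -7 — moderately weak base
H₂PO₄⁻: pKₐ(H₃PO₄) ≈ 2.1 — moderate base; biological leaving group after further activation
N₃⁻: pKₐ(HN₃) ≈ 4.7 — linear, resonance-stabilised
CH₃O⁻: pKₐ(CH₃OH) ≈ 15.5
Listed from poorest to best leaving group as asked.

CH₃O⁻ < N₃⁻ < H₂PO₄⁻ < Cl⁻ < Br⁻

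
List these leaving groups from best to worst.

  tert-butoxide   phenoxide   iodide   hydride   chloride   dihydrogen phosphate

iodide > chloride > dihydrogen phosphate > phenoxide > tert-butoxide > hydride

The more stable X⁻ (or X) is on its own — i.e. the weaker a base it is — the better a leaving group it makes.
iodide: pKₐ(HI) ≈ -10
chloride: pKₐ(HCl) ≈ -7
dihydrogen phosphate: pKₐ(H₃PO₄) ≈ 2.1 — moderate base; biological leaving group after further activation
phenoxide: pKₐ(C₆H₅OH (phenol)) ≈ 10 — resonance into the ring helps, but still a poor LG
tert-butoxide: pKₐ(t-BuOH) ≈ 18
hydride: pKₐ(H₂) ≈ 36 — extremely strong base; leaves only in special hydride-transfer contexts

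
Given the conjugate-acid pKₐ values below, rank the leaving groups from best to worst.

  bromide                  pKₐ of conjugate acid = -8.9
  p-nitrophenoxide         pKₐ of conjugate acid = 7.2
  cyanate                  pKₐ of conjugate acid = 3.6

Lower conjugate-acid pKₐ ⇒ weaker base ⇒ better leaving group.
Sorting by the given values: bromide (-8.9), cyanate (3.6), p-nitrophenoxide (7.2).

bromide > cyanate > p-nitrophenoxide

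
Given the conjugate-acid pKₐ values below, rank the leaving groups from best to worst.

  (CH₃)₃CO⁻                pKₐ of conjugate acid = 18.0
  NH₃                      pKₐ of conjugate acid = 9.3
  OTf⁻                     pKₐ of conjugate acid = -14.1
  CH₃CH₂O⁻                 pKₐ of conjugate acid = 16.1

Lower conjugate-acid pKₐ ⇒ weaker base ⇒ better leaving group.
Sorting by the given values: OTf⁻ (-14.1), NH₃ (9.3), CH₃CH₂O⁻ (16.1), (CH₃)₃CO⁻ (18.0).

OTf⁻ > NH₃ > CH₃CH₂O⁻ > (CH₃)₃CO⁻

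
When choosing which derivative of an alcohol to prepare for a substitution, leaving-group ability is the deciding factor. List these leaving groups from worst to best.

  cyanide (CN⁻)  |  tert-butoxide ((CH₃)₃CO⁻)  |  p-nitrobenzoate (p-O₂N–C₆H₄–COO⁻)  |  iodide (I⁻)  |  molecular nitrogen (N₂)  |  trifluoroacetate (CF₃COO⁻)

tert-butoxide ((CH₃)₃CO⁻) < cyanide (CN⁻) < p-nitrobenzoate (p-O₂N–C₆H₄–COO⁻) < trifluoroacetate (CF₃COO⁻) < iodide (I⁻) < molecular nitrogen (N₂)

molecular nitrogen (N₂): no meaningful conjugate acid; N₂ departs as an exceptionally stable neutral molecule
iodide (I⁻): pKₐ(HI) ≈ -10
trifluoroacetate (CF₃COO⁻): pKₐ(CF₃COOH) ≈ 0.2
p-nitrobenzoate (p-O₂N–C₆H₄–COO⁻): pKₐ(p-nitrobenzoic acid) ≈ 3.4
cyanide (CN⁻): pKₐ(HCN) ≈ 9.2
tert-butoxide ((CH₃)₃CO⁻): pKₐ(t-BuOH) ≈ 18
Listed from poorest to best leaving group as asked.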